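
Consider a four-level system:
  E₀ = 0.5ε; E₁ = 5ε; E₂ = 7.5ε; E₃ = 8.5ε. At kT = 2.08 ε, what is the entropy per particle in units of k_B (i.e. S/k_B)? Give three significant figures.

Eᵢ/kT = 0.24038, 2.4038, 3.6058, 4.0865.
Z = Σ e^(−Eᵢ/kT) = e^(−0.24038) + e^(−2.4038) + e^(−3.6058) + e^(−4.0865) = 0.78633 + 0.090374 + 0.027166 + 0.016798 = 0.92067.
⟨E⟩ = Σ EᵢPᵢ = 1.2942 ε.
S/k_B = ln Z + ⟨E⟩/kT = ln(0.92067) + 1.2942/2.08 = -0.082654 + 0.62221 = 0.540.

0.540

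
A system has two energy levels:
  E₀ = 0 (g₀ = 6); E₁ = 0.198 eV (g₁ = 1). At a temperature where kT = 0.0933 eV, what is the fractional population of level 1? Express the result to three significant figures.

Eᵢ/kT = 0, 2.1222.
Z = Σ gᵢe^(−Eᵢ/kT) = 6·e^(−0) + 1·e^(−2.1222) = 6.0000 + 0.11977 = 6.1198.
P₁ = g₁ e^(−E₁/kT) / Z = 0.11977/6.1198 = 0.0196.

0.0196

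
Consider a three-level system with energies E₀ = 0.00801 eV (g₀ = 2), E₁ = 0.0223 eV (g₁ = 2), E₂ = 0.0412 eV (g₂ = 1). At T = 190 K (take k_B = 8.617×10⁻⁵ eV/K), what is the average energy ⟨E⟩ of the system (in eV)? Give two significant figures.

k_BT = 8.617×10⁻⁵ × 190 K = 0.01637 eV.
Eᵢ/kT = 0.4893, 1.362, 2.517.
Z = Σ gᵢe^(−Eᵢ/kT) = 2·e^(−0.4893) + 2·e^(−1.362) + 1·e^(−2.517) = 1.226 + 0.5123 + 0.08070 = 1.819.
⟨E⟩ = Σ Eᵢ gᵢe^(−Eᵢ/kT) / Z = (0.00801·1.226 + 0.0223·0.5123 + 0.0412·0.08070) / 1.819 = 0.014 eV.

0.014 eV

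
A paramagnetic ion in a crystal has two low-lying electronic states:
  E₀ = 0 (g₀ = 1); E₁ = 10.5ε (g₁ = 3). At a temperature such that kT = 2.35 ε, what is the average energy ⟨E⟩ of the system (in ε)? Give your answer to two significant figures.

Eᵢ/kT = 0, 4.468.
Z = Σ gᵢe^(−Eᵢ/kT) = 1·e^(−0) + 3·e^(−4.468) = 1.000 + 0.03441 = 1.034.
⟨E⟩ = Σ Eᵢ gᵢe^(−Eᵢ/kT) / Z = (0·1.000 + 10.5·0.03441) / 1.034 = 0.35 ε.

0.35 ε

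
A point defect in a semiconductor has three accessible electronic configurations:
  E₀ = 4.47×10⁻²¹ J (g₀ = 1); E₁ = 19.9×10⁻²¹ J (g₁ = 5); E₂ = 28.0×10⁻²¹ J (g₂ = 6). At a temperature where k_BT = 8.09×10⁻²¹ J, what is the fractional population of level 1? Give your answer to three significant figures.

0.359

Eᵢ/kT = 0.55253, 2.4598, 3.4611.
Z = Σ gᵢe^(−Eᵢ/kT) = 1·e^(−0.55253) + 5·e^(−2.4598) + 6·e^(−3.4611) = 0.57549 + 0.42726 + 0.18837 = 1.1911.
P₁ = g₁ e^(−E₁/kT) / Z = 0.42726/1.1911 = 0.359.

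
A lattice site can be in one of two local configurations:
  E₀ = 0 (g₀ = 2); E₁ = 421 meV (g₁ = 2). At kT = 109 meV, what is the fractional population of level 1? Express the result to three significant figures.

0.0206

Eᵢ/kT = 0, 3.8624.
Z = Σ gᵢe^(−Eᵢ/kT) = 2·e^(−0) + 2·e^(−3.8624) = 2.0000 + 0.042035 = 2.0420.
P₁ = g₁ e^(−E₁/kT) / Z = 0.042035/2.0420 = 0.0206.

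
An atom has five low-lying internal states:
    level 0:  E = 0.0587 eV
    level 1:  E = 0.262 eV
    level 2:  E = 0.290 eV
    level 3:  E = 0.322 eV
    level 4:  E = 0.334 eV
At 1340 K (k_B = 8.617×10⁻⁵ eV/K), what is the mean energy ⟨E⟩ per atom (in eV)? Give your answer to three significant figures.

k_BT = 8.617×10⁻⁵ × 1340 K = 0.11547 eV.
Eᵢ/kT = 0.50836, 2.2690, 2.5115, 2.7886, 2.8925.
Z = Σ e^(−Eᵢ/kT) = e^(−0.50836) + e^(−2.2690) + e^(−2.5115) + e^(−2.7886) + e^(−2.8925) = 0.60148 + 0.10342 + 0.081146 + 0.061507 + 0.055437 = 0.90299.
⟨E⟩ = Σ Eᵢ e^(−Eᵢ/kT) / Z = (0.0587·0.60148 + 0.262·0.10342 + 0.290·0.081146 + 0.322·0.061507 + 0.334·0.055437) / 0.90299 = 0.138 eV.

0.138 eV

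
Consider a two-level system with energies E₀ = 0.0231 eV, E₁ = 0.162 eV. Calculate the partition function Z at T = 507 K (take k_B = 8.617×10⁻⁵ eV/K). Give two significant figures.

k_BT = 8.617×10⁻⁵ × 507 K = 0.04369 eV.
Eᵢ/kT = 0.5287, 3.708.
Z = Σ e^(−Eᵢ/kT) = e^(−0.5287) + e^(−3.708) = 0.5894 + 0.02453 = 0.6139.

Z = 0.61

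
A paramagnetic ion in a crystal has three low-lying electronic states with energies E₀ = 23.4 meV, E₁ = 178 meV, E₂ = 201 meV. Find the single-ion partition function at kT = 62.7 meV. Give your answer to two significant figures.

Z = 0.79

Eᵢ/kT = 0.3732, 2.839, 3.206.
Z = Σ e^(−Eᵢ/kT) = e^(−0.3732) + e^(−2.839) + e^(−3.206) = 0.6885 + 0.05848 + 0.04052 = 0.7875.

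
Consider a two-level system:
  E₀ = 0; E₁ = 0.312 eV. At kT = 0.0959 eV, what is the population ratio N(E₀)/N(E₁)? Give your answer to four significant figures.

25.88

n₀/n₁ = exp[−(E₀−E₁)/kT] = exp(−(-0.312 eV)/(0.0959 eV)) = exp(3.25339) = 25.88.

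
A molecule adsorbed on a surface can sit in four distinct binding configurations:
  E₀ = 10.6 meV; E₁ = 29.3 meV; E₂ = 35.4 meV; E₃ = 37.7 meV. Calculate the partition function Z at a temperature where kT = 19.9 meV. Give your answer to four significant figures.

Z = 1.136

Eᵢ/kT = 0.532663, 1.47236, 1.77889, 1.89447.
Z = Σ e^(−Eᵢ/kT) = e^(−0.532663) + e^(−1.47236) + e^(−1.77889) + e^(−1.89447) = 0.587040 + 0.229384 + 0.168825 + 0.150398 = 1.13565.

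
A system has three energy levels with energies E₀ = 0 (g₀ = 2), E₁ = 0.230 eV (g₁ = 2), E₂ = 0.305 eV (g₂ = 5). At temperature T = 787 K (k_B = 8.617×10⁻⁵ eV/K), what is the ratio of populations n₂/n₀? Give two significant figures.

0.028

k_BT = 8.617×10⁻⁵ × 787 K = 0.06782 eV.
n₂/n₀ = (g₂/g₀) exp[−(E₂−E₀)/kT] = (5/2) × exp(−(0.305 eV)/(0.06782 eV)) = (5/2) × exp(-4.497) = 0.028.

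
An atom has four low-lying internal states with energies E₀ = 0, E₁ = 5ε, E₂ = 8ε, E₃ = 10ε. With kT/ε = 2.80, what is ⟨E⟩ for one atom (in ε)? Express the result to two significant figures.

Eᵢ/kT = 0, 1.786, 2.857, 3.571.
Z = Σ e^(−Eᵢ/kT) = e^(−0) + e^(−1.786) + e^(−2.857) + e^(−3.571) = 1.000 + 0.1676 + 0.05744 + 0.02813 = 1.253.
⟨E⟩ = Σ Eᵢ e^(−Eᵢ/kT) / Z = (0·1.000 + 5·0.1676 + 8·0.05744 + 10·0.02813) / 1.253 = 1.3 ε.

1.3 ε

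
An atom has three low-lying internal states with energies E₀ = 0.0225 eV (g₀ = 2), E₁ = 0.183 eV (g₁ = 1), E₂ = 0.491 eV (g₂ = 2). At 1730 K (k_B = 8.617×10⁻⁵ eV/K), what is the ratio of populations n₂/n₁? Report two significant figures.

0.25

k_BT = 8.617×10⁻⁵ × 1730 K = 0.1491 eV.
n₂/n₁ = (g₂/g₁) exp[−(E₂−E₁)/kT] = (2/1) × exp(−(0.308 eV)/(0.1491 eV)) = (2/1) × exp(-2.066) = 0.25.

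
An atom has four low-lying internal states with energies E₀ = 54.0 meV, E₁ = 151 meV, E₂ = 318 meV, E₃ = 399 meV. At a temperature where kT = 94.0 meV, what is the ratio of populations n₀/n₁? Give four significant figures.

2.806

n₀/n₁ = exp[−(E₀−E₁)/kT] = exp(−(-97.0 meV)/(94.0 meV)) = exp(1.03191) = 2.806.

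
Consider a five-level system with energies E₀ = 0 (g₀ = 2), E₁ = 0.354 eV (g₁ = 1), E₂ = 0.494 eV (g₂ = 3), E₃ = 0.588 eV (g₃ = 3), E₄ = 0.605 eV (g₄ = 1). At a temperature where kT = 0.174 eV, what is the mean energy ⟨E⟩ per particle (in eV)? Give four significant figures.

Eᵢ/kT = 0, 2.03448, 2.83908, 3.37931, 3.47701.
Z = Σ gᵢe^(−Eᵢ/kT) = 2·e^(−0) + 1·e^(−2.03448) + 3·e^(−2.83908) + 3·e^(−3.37931) + 1·e^(−3.47701) = 2.00000 + 0.130748 + 0.175438 + 0.102213 + 0.0308997 = 2.43930.
⟨E⟩ = Σ Eᵢ gᵢe^(−Eᵢ/kT) / Z = (0·2.00000 + 0.354·0.130748 + 0.494·0.175438 + 0.588·0.102213 + 0.605·0.0308997) / 2.43930 = 0.08681 eV.

0.08681 eV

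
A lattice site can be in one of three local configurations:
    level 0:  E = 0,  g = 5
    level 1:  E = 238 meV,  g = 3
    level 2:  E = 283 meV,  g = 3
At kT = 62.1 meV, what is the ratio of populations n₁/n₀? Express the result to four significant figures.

0.01299

n₁/n₀ = (g₁/g₀) exp[−(E₁−E₀)/kT] = (3/5) × exp(−(238 meV)/(62.1 meV)) = (3/5) × exp(-3.83253) = 0.01299.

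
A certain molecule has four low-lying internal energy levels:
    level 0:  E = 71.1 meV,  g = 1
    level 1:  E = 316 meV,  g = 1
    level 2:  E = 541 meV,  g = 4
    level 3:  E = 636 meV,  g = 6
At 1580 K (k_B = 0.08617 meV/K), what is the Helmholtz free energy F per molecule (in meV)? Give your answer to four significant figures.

k_BT = 0.08617 × 1580 K = 136.149 meV.
Eᵢ/kT = 0.522222, 2.32099, 3.97359, 4.67135.
Z = Σ gᵢe^(−Eᵢ/kT) = 1·e^(−0.522222) + 1·e^(−2.32099) + 4·e^(−3.97359) + 6·e^(−4.67135) = 0.593201 + 0.0981763 + 0.0752232 + 0.0561578 = 0.822758.
F = −kT ln Z = −136.149 × ln(0.822758) = −136.149 × -0.195093 = 26.56 meV.

26.56 meV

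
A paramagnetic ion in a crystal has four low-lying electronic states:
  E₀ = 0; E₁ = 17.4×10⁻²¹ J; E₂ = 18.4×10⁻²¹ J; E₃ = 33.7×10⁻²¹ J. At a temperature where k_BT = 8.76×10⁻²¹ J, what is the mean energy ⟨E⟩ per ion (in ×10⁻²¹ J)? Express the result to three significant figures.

4.18 ×10⁻²¹ J

Eᵢ/kT = 0, 1.9863, 2.1005, 3.8470.
Z = Σ e^(−Eᵢ/kT) = e^(−0) + e^(−1.9863) + e^(−2.1005) + e^(−3.8470) = 1.0000 + 0.13720 + 0.12240 + 0.021344 = 1.2809.
⟨E⟩ = Σ Eᵢ e^(−Eᵢ/kT) / Z = (0·1.0000 + 17.4·0.13720 + 18.4·0.12240 + 33.7·0.021344) / 1.2809 = 4.18 ×10⁻²¹ J.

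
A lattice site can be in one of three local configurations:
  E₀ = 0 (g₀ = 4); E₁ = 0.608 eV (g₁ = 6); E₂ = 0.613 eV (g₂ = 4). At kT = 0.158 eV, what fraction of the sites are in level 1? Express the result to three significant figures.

0.0304

Eᵢ/kT = 0, 3.8481, 3.8797.
Z = Σ gᵢe^(−Eᵢ/kT) = 4·e^(−0) + 6·e^(−3.8481) + 4·e^(−3.8797) = 4.0000 + 0.12792 + 0.082628 = 4.2105.
P₁ = g₁ e^(−E₁/kT) / Z = 0.12792/4.2105 = 0.0304.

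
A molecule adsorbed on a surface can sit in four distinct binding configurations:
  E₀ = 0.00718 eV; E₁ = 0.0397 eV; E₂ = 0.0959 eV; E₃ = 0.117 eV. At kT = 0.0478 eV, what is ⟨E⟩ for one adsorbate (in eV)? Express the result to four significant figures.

Eᵢ/kT = 0.150209, 0.830544, 2.00628, 2.44770.
Z = Σ e^(−Eᵢ/kT) = e^(−0.150209) + e^(−0.830544) + e^(−2.00628) + e^(−2.44770) = 0.860528 + 0.435812 + 0.134488 + 0.0864923 = 1.51732.
⟨E⟩ = Σ Eᵢ e^(−Eᵢ/kT) / Z = (0.00718·0.860528 + 0.0397·0.435812 + 0.0959·0.134488 + 0.117·0.0864923) / 1.51732 = 0.03064 eV.

0.03064 eV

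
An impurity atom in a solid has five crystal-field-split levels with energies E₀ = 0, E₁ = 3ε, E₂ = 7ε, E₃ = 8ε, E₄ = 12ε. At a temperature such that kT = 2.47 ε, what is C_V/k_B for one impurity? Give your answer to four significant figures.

Eᵢ/kT = 0, 1.21457, 2.83401, 3.23887, 4.85830.
Z = Σ e^(−Eᵢ/kT) = e^(−0) + e^(−1.21457) + e^(−2.83401) + e^(−3.23887) + e^(−4.85830) = 1.00000 + 0.296838 + 0.0587767 + 0.0392082 + 0.00776367 = 1.40259.
⟨E⟩ = 1.21830 ε, ⟨E²⟩ = 6.54425 ε².
C_V/k_B = (⟨E²⟩ − ⟨E⟩²)/(kT)² = (6.54425 − 1.48425)/6.10090 = 0.8294.

0.8294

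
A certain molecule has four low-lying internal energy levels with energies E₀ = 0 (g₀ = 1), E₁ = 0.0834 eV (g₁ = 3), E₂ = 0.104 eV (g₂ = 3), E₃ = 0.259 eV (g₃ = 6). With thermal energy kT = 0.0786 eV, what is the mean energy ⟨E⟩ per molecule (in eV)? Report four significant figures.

0.07428 eV

Eᵢ/kT = 0, 1.06107, 1.32316, 3.29517.
Z = Σ gᵢe^(−Eᵢ/kT) = 1·e^(−0) + 3·e^(−1.06107) + 3·e^(−1.32316) + 6·e^(−3.29517) = 1.00000 + 1.03826 + 0.798877 + 0.222370 = 3.05951.
⟨E⟩ = Σ Eᵢ gᵢe^(−Eᵢ/kT) / Z = (0·1.00000 + 0.0834·1.03826 + 0.104·0.798877 + 0.259·0.222370) / 3.05951 = 0.07428 eV.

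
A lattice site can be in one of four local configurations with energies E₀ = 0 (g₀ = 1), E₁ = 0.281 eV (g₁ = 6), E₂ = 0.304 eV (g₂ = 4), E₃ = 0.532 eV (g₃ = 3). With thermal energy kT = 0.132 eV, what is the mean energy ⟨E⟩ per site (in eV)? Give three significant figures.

0.162 eV

Eᵢ/kT = 0, 2.1288, 2.3030, 4.0303.
Z = Σ gᵢe^(−Eᵢ/kT) = 1·e^(−0) + 6·e^(−2.1288) + 4·e^(−2.3030) + 3·e^(−4.0303) = 1.0000 + 0.71388 + 0.39983 + 0.053307 = 2.1670.
⟨E⟩ = Σ Eᵢ gᵢe^(−Eᵢ/kT) / Z = (0·1.0000 + 0.281·0.71388 + 0.304·0.39983 + 0.532·0.053307) / 2.1670 = 0.162 eV.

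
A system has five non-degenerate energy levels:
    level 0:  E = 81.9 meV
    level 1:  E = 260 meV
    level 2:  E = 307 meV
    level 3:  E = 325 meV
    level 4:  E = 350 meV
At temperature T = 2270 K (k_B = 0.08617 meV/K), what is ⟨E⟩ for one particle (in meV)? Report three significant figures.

206 meV

k_BT = 0.08617 × 2270 K = 195.61 meV.
Eᵢ/kT = 0.41869, 1.3292, 1.5694, 1.6615, 1.7893.
Z = Σ e^(−Eᵢ/kT) = e^(−0.41869) + e^(−1.3292) + e^(−1.5694) + e^(−1.6615) + e^(−1.7893) = 0.65791 + 0.26469 + 0.20817 + 0.18985 + 0.16708 = 1.4877.
⟨E⟩ = Σ Eᵢ e^(−Eᵢ/kT) / Z = (81.9·0.65791 + 260·0.26469 + 307·0.20817 + 325·0.18985 + 350·0.16708) / 1.4877 = 206 meV.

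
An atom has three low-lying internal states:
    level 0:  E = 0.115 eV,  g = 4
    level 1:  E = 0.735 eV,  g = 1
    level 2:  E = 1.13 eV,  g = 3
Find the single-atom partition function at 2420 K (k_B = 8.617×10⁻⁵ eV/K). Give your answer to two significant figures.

Z = 2.3

k_BT = 8.617×10⁻⁵ × 2420 K = 0.2085 eV.
Eᵢ/kT = 0.5516, 3.525, 5.420.
Z = Σ gᵢe^(−Eᵢ/kT) = 4·e^(−0.5516) + 1·e^(−3.525) + 3·e^(−5.420) = 2.304 + 0.02945 + 0.01328 = 2.347.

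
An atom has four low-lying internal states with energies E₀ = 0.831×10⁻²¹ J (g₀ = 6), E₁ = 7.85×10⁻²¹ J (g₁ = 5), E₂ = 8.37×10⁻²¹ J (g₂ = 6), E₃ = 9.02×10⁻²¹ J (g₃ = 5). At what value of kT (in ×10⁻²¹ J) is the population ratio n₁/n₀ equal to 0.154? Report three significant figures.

n₁/n₀ = (g₁/g₀) exp[−(E₁−E₀)/kT] = 0.154.
⇒ (E₁−E₀)/kT = ln((5/6)/0.154) = ln(5.4113) = 1.6885.
kT = 7.019 ×10⁻²¹ J / 1.6885 = 4.16 ×10⁻²¹ J.

4.16 ×10⁻²¹ J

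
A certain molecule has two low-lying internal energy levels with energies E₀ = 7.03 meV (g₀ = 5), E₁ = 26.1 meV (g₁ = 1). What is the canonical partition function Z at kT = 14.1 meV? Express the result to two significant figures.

Eᵢ/kT = 0.4986, 1.851.
Z = Σ gᵢe^(−Eᵢ/kT) = 5·e^(−0.4986) + 1·e^(−1.851) = 3.037 + 0.1571 = 3.194.

Z = 3.2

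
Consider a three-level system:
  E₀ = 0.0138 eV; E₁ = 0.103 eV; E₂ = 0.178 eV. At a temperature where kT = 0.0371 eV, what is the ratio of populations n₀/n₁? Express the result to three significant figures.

11.1

n₀/n₁ = exp[−(E₀−E₁)/kT] = exp(−(-0.0892 eV)/(0.0371 eV)) = exp(2.4043) = 11.1.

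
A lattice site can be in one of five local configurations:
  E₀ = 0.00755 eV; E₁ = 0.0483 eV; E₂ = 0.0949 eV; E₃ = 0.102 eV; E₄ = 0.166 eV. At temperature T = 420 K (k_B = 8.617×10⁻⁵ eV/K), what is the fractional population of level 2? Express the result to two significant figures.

k_BT = 8.617×10⁻⁵ × 420 K = 0.03619 eV.
Eᵢ/kT = 0.2086, 1.335, 2.622, 2.818, 4.587.
Z = Σ e^(−Eᵢ/kT) = e^(−0.2086) + e^(−1.335) + e^(−2.622) + e^(−2.818) + e^(−4.587) = 0.8117 + 0.2632 + 0.07266 + 0.05973 + 0.01018 = 1.217.
P₂ = e^(−E₂/kT) / Z = 0.07266/1.217 = 0.060.

0.060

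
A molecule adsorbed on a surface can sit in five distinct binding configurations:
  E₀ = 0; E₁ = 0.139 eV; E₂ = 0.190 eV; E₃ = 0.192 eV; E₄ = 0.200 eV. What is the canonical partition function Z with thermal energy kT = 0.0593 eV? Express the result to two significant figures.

Eᵢ/kT = 0, 2.344, 3.204, 3.238, 3.373.
Z = Σ e^(−Eᵢ/kT) = e^(−0) + e^(−2.344) + e^(−3.204) + e^(−3.238) + e^(−3.373) = 1.000 + 0.09594 + 0.04060 + 0.03924 + 0.03429 = 1.210.

Z = 1.2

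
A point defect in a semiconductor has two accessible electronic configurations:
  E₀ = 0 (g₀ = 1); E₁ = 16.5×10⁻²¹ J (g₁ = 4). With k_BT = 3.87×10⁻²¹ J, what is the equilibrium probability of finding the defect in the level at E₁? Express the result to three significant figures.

0.0533

Eᵢ/kT = 0, 4.2636.
Z = Σ gᵢe^(−Eᵢ/kT) = 1·e^(−0) + 4·e^(−4.2636) = 1.0000 + 0.056286 = 1.0563.
P₁ = g₁ e^(−E₁/kT) / Z = 0.056286/1.0563 = 0.0533.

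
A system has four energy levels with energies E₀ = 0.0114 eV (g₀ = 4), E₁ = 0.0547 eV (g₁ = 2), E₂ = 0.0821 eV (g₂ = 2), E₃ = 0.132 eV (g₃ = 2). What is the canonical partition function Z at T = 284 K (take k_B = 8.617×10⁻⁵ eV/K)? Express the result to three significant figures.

k_BT = 8.617×10⁻⁵ × 284 K = 0.024472 eV.
Eᵢ/kT = 0.46584, 2.2352, 3.3549, 5.3939.
Z = Σ gᵢe^(−Eᵢ/kT) = 4·e^(−0.46584) + 2·e^(−2.2352) + 2·e^(−3.3549) + 2·e^(−5.3939) = 2.5104 + 0.21394 + 0.069826 + 0.0090884 = 2.8033.

Z = 2.80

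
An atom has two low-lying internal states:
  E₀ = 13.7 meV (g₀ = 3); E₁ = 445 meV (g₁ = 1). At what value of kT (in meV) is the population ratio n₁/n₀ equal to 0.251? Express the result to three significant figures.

1520 meV

n₁/n₀ = (g₁/g₀) exp[−(E₁−E₀)/kT] = 0.251.
⇒ (E₁−E₀)/kT = ln((1/3)/0.251) = ln(1.3280) = 0.28367.
kT = 431.3 meV / 0.28367 = 1520 meV.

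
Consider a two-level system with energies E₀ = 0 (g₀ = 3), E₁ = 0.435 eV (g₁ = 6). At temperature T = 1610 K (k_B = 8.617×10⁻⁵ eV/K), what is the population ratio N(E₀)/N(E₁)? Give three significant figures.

11.5

k_BT = 8.617×10⁻⁵ × 1610 K = 0.13873 eV.
n₀/n₁ = (g₀/g₁) exp[−(E₀−E₁)/kT] = (3/6) × exp(−(-0.435 eV)/(0.13873 eV)) = (3/6) × exp(3.1356) = 11.5.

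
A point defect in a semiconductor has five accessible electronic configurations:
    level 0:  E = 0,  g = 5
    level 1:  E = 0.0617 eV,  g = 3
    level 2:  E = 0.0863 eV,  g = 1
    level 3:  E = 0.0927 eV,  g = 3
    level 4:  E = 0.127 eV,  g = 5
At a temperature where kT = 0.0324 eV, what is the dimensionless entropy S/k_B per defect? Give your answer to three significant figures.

Eᵢ/kT = 0, 1.9043, 2.6636, 2.8611, 3.9198.
Z = Σ gᵢe^(−Eᵢ/kT) = 5·e^(−0) + 3·e^(−1.9043) + 1·e^(−2.6636) + 3·e^(−2.8611) + 5·e^(−3.9198) = 5.0000 + 0.44678 + 0.069697 + 0.17162 + 0.099225 = 5.7873.
⟨E⟩ = Σ EᵢPᵢ = 0.010729 eV.
S/k_B = ln Z + ⟨E⟩/kT = ln(5.7873) + 0.010729/0.0324 = 1.7557 + 0.33114 = 2.09.

2.09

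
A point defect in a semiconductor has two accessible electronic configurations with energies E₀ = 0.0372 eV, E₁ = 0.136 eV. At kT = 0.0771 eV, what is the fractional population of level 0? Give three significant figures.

Eᵢ/kT = 0.48249, 1.7639.
Z = Σ e^(−Eᵢ/kT) = e^(−0.48249) + e^(−1.7639) = 0.61724 + 0.17138 = 0.78862.
P₀ = e^(−E₀/kT) / Z = 0.61724/0.78862 = 0.783.

0.783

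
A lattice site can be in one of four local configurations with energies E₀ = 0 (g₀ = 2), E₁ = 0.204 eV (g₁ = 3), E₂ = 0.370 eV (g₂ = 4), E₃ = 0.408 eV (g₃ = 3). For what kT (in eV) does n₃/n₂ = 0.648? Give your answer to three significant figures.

n₃/n₂ = (g₃/g₂) exp[−(E₃−E₂)/kT] = 0.648.
⇒ (E₃−E₂)/kT = ln((3/4)/0.648) = ln(1.1574) = 0.14618.
kT = 0.038 eV / 0.14618 = 0.260 eV.

0.260 eV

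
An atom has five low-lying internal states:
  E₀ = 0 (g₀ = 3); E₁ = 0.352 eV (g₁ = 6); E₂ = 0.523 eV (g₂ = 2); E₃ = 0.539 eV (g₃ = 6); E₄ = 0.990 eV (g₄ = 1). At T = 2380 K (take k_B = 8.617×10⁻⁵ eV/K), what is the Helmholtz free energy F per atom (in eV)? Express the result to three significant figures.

-0.316 eV

k_BT = 8.617×10⁻⁵ × 2380 K = 0.20508 eV.
Eᵢ/kT = 0, 1.7164, 2.5502, 2.6282, 4.8274.
Z = Σ gᵢe^(−Eᵢ/kT) = 3·e^(−0) + 6·e^(−1.7164) + 2·e^(−2.5502) + 6·e^(−2.6282) + 1·e^(−4.8274) = 3.0000 + 1.0783 + 0.15613 + 0.43325 + 0.0080073 = 4.6757.
F = −kT ln Z = −0.20508 × ln(4.6757) = −0.20508 × 1.5424 = -0.316 eV.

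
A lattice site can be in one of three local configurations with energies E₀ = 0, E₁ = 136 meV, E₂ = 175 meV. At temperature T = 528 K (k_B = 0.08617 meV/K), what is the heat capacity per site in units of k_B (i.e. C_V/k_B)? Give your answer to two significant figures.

0.67

k_BT = 0.08617 × 528 K = 45.50 meV.
Eᵢ/kT = 0, 2.989, 3.846.
Z = Σ e^(−Eᵢ/kT) = e^(−0) + e^(−2.989) + e^(−3.846) = 1.000 + 0.05034 + 0.02137 = 1.072.
⟨E⟩ = 9.875 meV, ⟨E²⟩ = 1479 meV².
C_V/k_B = (⟨E²⟩ − ⟨E⟩²)/(kT)² = (1479 − 97.52)/2070 = 0.67.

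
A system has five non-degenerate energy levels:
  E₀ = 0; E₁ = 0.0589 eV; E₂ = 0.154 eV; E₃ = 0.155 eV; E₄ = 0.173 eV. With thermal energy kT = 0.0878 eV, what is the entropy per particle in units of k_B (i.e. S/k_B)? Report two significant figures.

1.3

Eᵢ/kT = 0, 0.6708, 1.754, 1.765, 1.970.
Z = Σ e^(−Eᵢ/kT) = e^(−0) + e^(−0.6708) + e^(−1.754) + e^(−1.765) + e^(−1.970) = 1.000 + 0.5113 + 0.1731 + 0.1712 + 0.1395 = 1.995.
⟨E⟩ = Σ EᵢPᵢ = 0.05386 eV.
S/k_B = ln Z + ⟨E⟩/kT = ln(1.995) + 0.05386/0.0878 = 0.6906 + 0.6134 = 1.3.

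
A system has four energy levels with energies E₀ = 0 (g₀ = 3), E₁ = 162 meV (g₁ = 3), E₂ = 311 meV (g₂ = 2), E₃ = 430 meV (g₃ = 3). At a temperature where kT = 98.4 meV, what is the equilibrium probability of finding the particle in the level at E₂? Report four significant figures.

Eᵢ/kT = 0, 1.64634, 3.16057, 4.36992.
Z = Σ gᵢe^(−Eᵢ/kT) = 3·e^(−0) + 3·e^(−1.64634) + 2·e^(−3.16057) + 3·e^(−4.36992) = 3.00000 + 0.578262 + 0.0848031 + 0.0379568 = 3.70102.
P₂ = g₂ e^(−E₂/kT) / Z = 0.0848031/3.70102 = 0.02291.

0.02291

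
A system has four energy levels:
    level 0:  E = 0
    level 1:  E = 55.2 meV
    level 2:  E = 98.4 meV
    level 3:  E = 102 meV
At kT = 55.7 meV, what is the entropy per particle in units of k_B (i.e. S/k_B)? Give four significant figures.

Eᵢ/kT = 0, 0.991023, 1.76661, 1.83124.
Z = Σ e^(−Eᵢ/kT) = e^(−0) + e^(−0.991023) + e^(−1.76661) + e^(−1.83124) = 1.00000 + 0.371197 + 0.170911 + 0.160215 = 1.70232.
⟨E⟩ = Σ EᵢPᵢ = 31.5156 meV.
S/k_B = ln Z + ⟨E⟩/kT = ln(1.70232) + 31.5156/55.7 = 0.531992 + 0.565810 = 1.098.

1.098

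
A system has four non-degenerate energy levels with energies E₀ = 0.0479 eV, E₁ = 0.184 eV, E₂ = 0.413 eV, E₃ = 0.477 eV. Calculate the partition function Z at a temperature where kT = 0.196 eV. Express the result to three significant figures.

Eᵢ/kT = 0.24439, 0.93878, 2.1071, 2.4337.
Z = Σ e^(−Eᵢ/kT) = e^(−0.24439) + e^(−0.93878) + e^(−2.1071) + e^(−2.4337) = 0.78318 + 0.39110 + 0.12159 + 0.087712 = 1.3836.

Z = 1.38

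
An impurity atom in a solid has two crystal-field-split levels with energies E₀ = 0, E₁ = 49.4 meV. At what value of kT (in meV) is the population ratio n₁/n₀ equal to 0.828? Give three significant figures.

n₁/n₀ = exp[−(E₁−E₀)/kT] = 0.828.
⇒ (E₁−E₀)/kT = ln(1/0.828) = ln(1.2077) = 0.18872.
kT = 49.4 meV / 0.18872 = 262 meV.

262 meV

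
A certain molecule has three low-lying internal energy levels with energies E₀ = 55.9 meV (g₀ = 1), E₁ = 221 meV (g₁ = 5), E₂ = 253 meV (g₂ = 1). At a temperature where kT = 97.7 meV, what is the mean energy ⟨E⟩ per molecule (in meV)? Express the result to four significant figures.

Eᵢ/kT = 0.572160, 2.26203, 2.58956.
Z = Σ gᵢe^(−Eᵢ/kT) = 1·e^(−0.572160) + 5·e^(−2.26203) + 1·e^(−2.58956) = 0.564305 + 0.520694 + 0.0750531 = 1.16005.
⟨E⟩ = Σ Eᵢ gᵢe^(−Eᵢ/kT) / Z = (55.9·0.564305 + 221·0.520694 + 253·0.0750531) / 1.16005 = 142.8 meV.

142.8 meV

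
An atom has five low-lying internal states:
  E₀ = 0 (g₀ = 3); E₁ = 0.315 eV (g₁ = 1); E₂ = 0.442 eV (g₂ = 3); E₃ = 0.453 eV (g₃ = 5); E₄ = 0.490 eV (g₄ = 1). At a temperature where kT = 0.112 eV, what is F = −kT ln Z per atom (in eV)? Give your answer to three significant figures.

-0.131 eV

Eᵢ/kT = 0, 2.8125, 3.9464, 4.0446, 4.3750.
Z = Σ gᵢe^(−Eᵢ/kT) = 3·e^(−0) + 1·e^(−2.8125) + 3·e^(−3.9464) + 5·e^(−4.0446) + 1·e^(−4.3750) = 3.0000 + 0.060055 + 0.057972 + 0.087584 + 0.012588 = 3.2182.
F = −kT ln Z = −0.112 × ln(3.2182) = −0.112 × 1.1688 = -0.131 eV.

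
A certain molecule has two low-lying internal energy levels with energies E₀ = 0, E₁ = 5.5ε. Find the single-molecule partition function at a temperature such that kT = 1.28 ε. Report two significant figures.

Eᵢ/kT = 0, 4.297.
Z = Σ e^(−Eᵢ/kT) = e^(−0) + e^(−4.297) = 1.000 + 0.01361 = 1.014.

Z = 1.0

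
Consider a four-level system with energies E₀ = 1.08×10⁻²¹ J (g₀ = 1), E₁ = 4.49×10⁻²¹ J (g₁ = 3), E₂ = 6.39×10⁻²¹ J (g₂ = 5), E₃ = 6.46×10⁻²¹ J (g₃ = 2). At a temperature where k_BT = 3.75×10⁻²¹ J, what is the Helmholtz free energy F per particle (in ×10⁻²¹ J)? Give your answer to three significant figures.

Eᵢ/kT = 0.28800, 1.1973, 1.7040, 1.7227.
Z = Σ gᵢe^(−Eᵢ/kT) = 1·e^(−0.28800) + 3·e^(−1.1973) + 5·e^(−1.7040) + 2·e^(−1.7227) = 0.74976 + 0.90603 + 0.90977 + 0.35717 = 2.9227.
F = −kT ln Z = −3.75 × ln(2.9227) = −3.75 × 1.0725 = -4.02 ×10⁻²¹ J.

-4.02 ×10⁻²¹ J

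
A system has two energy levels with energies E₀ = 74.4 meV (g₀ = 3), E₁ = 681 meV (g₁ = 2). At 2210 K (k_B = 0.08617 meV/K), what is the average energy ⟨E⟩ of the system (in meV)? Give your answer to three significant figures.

90.7 meV

k_BT = 0.08617 × 2210 K = 190.44 meV.
Eᵢ/kT = 0.39067, 3.5759.
Z = Σ gᵢe^(−Eᵢ/kT) = 3·e^(−0.39067) + 2·e^(−3.5759) = 2.0298 + 0.055980 = 2.0858.
⟨E⟩ = Σ Eᵢ gᵢe^(−Eᵢ/kT) / Z = (74.4·2.0298 + 681·0.055980) / 2.0858 = 90.7 meV.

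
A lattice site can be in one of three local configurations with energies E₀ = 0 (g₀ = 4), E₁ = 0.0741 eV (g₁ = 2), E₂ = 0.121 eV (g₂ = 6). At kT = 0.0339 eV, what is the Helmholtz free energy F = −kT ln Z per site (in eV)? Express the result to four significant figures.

-0.05018 eV

Eᵢ/kT = 0, 2.18584, 3.56932.
Z = Σ gᵢe^(−Eᵢ/kT) = 4·e^(−0) + 2·e^(−2.18584) + 6·e^(−3.56932) = 4.00000 + 0.224767 + 0.169050 = 4.39382.
F = −kT ln Z = −0.0339 × ln(4.39382) = −0.0339 × 1.48020 = -0.05018 eV.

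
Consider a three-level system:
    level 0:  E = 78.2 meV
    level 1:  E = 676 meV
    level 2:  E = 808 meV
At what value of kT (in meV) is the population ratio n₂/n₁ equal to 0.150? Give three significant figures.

n₂/n₁ = exp[−(E₂−E₁)/kT] = 0.150.
⇒ (E₂−E₁)/kT = ln(1/0.150) = ln(6.6667) = 1.8971.
kT = 132 meV / 1.8971 = 69.6 meV.

69.6 meV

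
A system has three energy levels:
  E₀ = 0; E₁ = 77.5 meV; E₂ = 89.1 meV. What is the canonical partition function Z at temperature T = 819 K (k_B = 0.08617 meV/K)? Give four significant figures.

Z = 1.616

k_BT = 0.08617 × 819 K = 70.5732 meV.
Eᵢ/kT = 0, 1.09815, 1.26252.
Z = Σ e^(−Eᵢ/kT) = e^(−0) + e^(−1.09815) + e^(−1.26252) = 1.00000 + 0.333487 + 0.282940 = 1.61643.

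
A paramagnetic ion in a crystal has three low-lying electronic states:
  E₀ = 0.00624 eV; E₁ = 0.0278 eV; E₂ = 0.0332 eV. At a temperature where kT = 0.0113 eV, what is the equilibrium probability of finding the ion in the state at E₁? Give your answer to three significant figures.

0.120

Eᵢ/kT = 0.55221, 2.4602, 2.9381.
Z = Σ e^(−Eᵢ/kT) = e^(−0.55221) + e^(−2.4602) + e^(−2.9381) = 0.57568 + 0.085418 + 0.052966 = 0.71406.
P₁ = e^(−E₁/kT) / Z = 0.085418/0.71406 = 0.120.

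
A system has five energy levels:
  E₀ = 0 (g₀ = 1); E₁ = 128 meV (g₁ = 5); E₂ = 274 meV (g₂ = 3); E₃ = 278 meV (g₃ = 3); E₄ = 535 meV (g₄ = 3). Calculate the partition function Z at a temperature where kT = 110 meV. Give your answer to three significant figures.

Eᵢ/kT = 0, 1.1636, 2.4909, 2.5273, 4.8636.
Z = Σ gᵢe^(−Eᵢ/kT) = 1·e^(−0) + 5·e^(−1.1636) + 3·e^(−2.4909) + 3·e^(−2.5273) + 3·e^(−4.8636) = 1.0000 + 1.5618 + 0.24851 + 0.23962 + 0.023168 = 3.0731.

Z = 3.07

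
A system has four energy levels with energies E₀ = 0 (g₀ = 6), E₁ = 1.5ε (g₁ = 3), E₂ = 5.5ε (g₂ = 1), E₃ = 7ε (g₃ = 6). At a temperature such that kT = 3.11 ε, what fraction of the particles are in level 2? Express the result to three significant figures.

0.0197

Eᵢ/kT = 0, 0.48232, 1.7685, 2.2508.
Z = Σ gᵢe^(−Eᵢ/kT) = 6·e^(−0) + 3·e^(−0.48232) + 1·e^(−1.7685) + 6·e^(−2.2508) = 6.0000 + 1.8520 + 0.17059 + 0.63189 = 8.6545.
P₂ = g₂ e^(−E₂/kT) / Z = 0.17059/8.6545 = 0.0197.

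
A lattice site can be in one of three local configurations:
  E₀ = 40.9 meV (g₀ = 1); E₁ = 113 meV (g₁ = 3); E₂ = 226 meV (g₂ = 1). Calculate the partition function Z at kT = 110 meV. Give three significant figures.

Eᵢ/kT = 0.37182, 1.0273, 2.0545.
Z = Σ gᵢe^(−Eᵢ/kT) = 1·e^(−0.37182) + 3·e^(−1.0273) + 1·e^(−2.0545) = 0.68948 + 1.0739 + 0.12816 = 1.8915.

Z = 1.89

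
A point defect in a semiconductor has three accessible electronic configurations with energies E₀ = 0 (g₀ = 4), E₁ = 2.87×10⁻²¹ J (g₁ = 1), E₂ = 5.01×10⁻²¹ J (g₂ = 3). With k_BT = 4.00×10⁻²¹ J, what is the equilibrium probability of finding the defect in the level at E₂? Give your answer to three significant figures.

0.160

Eᵢ/kT = 0, 0.71750, 1.2525.
Z = Σ gᵢe^(−Eᵢ/kT) = 4·e^(−0) + 1·e^(−0.71750) + 3·e^(−1.2525) = 4.0000 + 0.48797 + 0.85737 = 5.3453.
P₂ = g₂ e^(−E₂/kT) / Z = 0.85737/5.3453 = 0.160.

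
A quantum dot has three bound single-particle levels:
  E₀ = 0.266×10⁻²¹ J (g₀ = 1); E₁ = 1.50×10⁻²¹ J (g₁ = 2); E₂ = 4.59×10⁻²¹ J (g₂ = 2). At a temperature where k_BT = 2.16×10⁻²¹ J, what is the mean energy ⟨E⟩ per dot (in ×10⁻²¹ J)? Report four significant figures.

1.334 ×10⁻²¹ J

Eᵢ/kT = 0.123148, 0.694444, 2.12500.
Z = Σ gᵢe^(−Eᵢ/kT) = 1·e^(−0.123148) + 2·e^(−0.694444) + 2·e^(−2.12500) = 0.884133 + 0.998704 + 0.238866 = 2.12170.
⟨E⟩ = Σ Eᵢ gᵢe^(−Eᵢ/kT) / Z = (0.266·0.884133 + 1.50·0.998704 + 4.59·0.238866) / 2.12170 = 1.334 ×10⁻²¹ J.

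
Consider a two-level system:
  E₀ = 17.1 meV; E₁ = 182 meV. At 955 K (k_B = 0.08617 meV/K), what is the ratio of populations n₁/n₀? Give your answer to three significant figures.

k_BT = 0.08617 × 955 K = 82.292 meV.
n₁/n₀ = exp[−(E₁−E₀)/kT] = exp(−(164.9 meV)/(82.292 meV)) = exp(-2.0038) = 0.135.

0.135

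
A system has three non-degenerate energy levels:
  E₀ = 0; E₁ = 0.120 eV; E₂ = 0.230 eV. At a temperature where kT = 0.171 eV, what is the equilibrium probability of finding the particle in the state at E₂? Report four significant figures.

Eᵢ/kT = 0, 0.701754, 1.34503.
Z = Σ e^(−Eᵢ/kT) = e^(−0) + e^(−0.701754) + e^(−1.34503) = 1.00000 + 0.495715 + 0.260532 = 1.75625.
P₂ = e^(−E₂/kT) / Z = 0.260532/1.75625 = 0.1483.

0.1483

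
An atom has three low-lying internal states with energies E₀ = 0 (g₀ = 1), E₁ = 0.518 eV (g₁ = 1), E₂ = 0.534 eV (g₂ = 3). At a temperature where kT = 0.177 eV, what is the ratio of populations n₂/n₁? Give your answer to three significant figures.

2.74

n₂/n₁ = (g₂/g₁) exp[−(E₂−E₁)/kT] = (3/1) × exp(−(0.016 eV)/(0.177 eV)) = (3/1) × exp(-0.090395) = 2.74.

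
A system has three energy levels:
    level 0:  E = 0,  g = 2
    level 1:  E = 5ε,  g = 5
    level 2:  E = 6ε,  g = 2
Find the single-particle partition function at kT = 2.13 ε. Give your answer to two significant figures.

Z = 2.6

Eᵢ/kT = 0, 2.347, 2.817.
Z = Σ gᵢe^(−Eᵢ/kT) = 2·e^(−0) + 5·e^(−2.347) + 2·e^(−2.817) = 2.000 + 0.4783 + 0.1196 = 2.598.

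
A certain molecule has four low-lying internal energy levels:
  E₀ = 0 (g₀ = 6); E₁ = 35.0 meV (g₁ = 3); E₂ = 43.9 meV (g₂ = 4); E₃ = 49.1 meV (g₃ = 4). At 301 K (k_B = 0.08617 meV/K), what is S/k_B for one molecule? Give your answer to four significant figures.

2.517

k_BT = 0.08617 × 301 K = 25.9372 meV.
Eᵢ/kT = 0, 1.34941, 1.69255, 1.89303.
Z = Σ gᵢe^(−Eᵢ/kT) = 6·e^(−0) + 3·e^(−1.34941) + 4·e^(−1.69255) + 4·e^(−1.89303) = 6.00000 + 0.778180 + 0.736198 + 0.602459 = 8.11684.
⟨E⟩ = Σ EᵢPᵢ = 10.9816 meV.
S/k_B = ln Z + ⟨E⟩/kT = ln(8.11684) + 10.9816/25.9372 = 2.09394 + 0.423392 = 2.517.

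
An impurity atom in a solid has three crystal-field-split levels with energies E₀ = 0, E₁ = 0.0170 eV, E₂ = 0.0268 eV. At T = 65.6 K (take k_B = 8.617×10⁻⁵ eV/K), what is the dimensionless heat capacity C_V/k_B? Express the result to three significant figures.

k_BT = 8.617×10⁻⁵ × 65.6 K = 0.0056528 eV.
Eᵢ/kT = 0, 3.0074, 4.7410.
Z = Σ e^(−Eᵢ/kT) = e^(−0) + e^(−3.0074) + e^(−4.7410) = 1.0000 + 0.049420 + 0.0087299 = 1.0581.
⟨E⟩ = 0.0010151 eV, ⟨E²⟩ = 0.000019424 eV².
C_V/k_B = (⟨E²⟩ − ⟨E⟩²)/(kT)² = (0.000019424 − 0.0000010304)/0.000031954 = 0.576.

0.576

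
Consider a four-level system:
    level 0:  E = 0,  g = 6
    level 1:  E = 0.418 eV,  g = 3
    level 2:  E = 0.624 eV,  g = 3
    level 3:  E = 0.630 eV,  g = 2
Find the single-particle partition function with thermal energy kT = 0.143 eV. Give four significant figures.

Eᵢ/kT = 0, 2.92308, 4.36364, 4.40559.
Z = Σ gᵢe^(−Eᵢ/kT) = 6·e^(−0) + 3·e^(−2.92308) + 3·e^(−4.36364) + 2·e^(−4.40559) = 6.00000 + 0.161303 + 0.0381959 + 0.0244178 = 6.22392.

Z = 6.224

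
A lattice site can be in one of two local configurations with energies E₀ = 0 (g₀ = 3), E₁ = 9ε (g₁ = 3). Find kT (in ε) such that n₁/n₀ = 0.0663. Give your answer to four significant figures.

3.317 ε

n₁/n₀ = (g₁/g₀) exp[−(E₁−E₀)/kT] = 0.0663.
⇒ (E₁−E₀)/kT = ln((3/3)/0.0663) = ln(15.0830) = 2.71357.
kT = 9ε / 2.71357 = 3.317 ε.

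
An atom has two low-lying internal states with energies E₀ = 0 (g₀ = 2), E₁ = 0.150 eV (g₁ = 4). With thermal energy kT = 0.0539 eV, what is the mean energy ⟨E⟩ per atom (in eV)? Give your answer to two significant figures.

Eᵢ/kT = 0, 2.783.
Z = Σ gᵢe^(−Eᵢ/kT) = 2·e^(−0) + 4·e^(−2.783) = 2.000 + 0.2474 = 2.247.
⟨E⟩ = Σ Eᵢ gᵢe^(−Eᵢ/kT) / Z = (0·2.000 + 0.150·0.2474) / 2.247 = 0.017 eV.

0.017 eV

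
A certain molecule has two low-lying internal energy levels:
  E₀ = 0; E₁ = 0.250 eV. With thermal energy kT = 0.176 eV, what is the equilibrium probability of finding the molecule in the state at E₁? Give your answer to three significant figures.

0.195

Eᵢ/kT = 0, 1.4205.
Z = Σ e^(−Eᵢ/kT) = e^(−0) + e^(−1.4205) = 1.0000 + 0.24159 = 1.2416.
P₁ = e^(−E₁/kT) / Z = 0.24159/1.2416 = 0.195.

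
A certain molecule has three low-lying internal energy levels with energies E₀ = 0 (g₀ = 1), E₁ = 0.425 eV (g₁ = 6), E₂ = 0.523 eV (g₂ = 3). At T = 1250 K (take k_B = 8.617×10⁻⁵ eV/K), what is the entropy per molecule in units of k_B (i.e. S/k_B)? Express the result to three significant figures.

k_BT = 8.617×10⁻⁵ × 1250 K = 0.10771 eV.
Eᵢ/kT = 0, 3.9458, 4.8556.
Z = Σ gᵢe^(−Eᵢ/kT) = 1·e^(−0) + 6·e^(−3.9458) + 3·e^(−4.8556) = 1.0000 + 0.11601 + 0.023354 = 1.1394.
⟨E⟩ = Σ EᵢPᵢ = 0.053992 eV.
S/k_B = ln Z + ⟨E⟩/kT = ln(1.1394) + 0.053992/0.10771 = 0.13050 + 0.50127 = 0.632.

0.632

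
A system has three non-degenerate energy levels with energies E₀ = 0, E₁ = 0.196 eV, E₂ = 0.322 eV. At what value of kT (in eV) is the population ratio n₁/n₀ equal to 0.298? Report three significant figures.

0.162 eV

n₁/n₀ = exp[−(E₁−E₀)/kT] = 0.298.
⇒ (E₁−E₀)/kT = ln(1/0.298) = ln(3.3557) = 1.2107.
kT = 0.196 eV / 1.2107 = 0.162 eV.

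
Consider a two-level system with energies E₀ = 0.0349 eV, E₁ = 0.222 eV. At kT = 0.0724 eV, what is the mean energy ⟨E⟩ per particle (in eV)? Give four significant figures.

0.04803 eV

Eᵢ/kT = 0.482044, 3.06630.
Z = Σ e^(−Eᵢ/kT) = e^(−0.482044) + e^(−3.06630) = 0.617520 + 0.0465932 = 0.664113.
⟨E⟩ = Σ Eᵢ e^(−Eᵢ/kT) / Z = (0.0349·0.617520 + 0.222·0.0465932) / 0.664113 = 0.04803 eV.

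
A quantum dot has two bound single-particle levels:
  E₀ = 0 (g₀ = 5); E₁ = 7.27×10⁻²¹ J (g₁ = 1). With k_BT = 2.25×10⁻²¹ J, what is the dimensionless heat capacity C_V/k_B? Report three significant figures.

Eᵢ/kT = 0, 3.2311.
Z = Σ gᵢe^(−Eᵢ/kT) = 5·e^(−0) + 1·e^(−3.2311) = 5.0000 + 0.039514 = 5.0395.
⟨E⟩ = 0.057003, ⟨E²⟩ = 0.41441.
C_V/k_B = (⟨E²⟩ − ⟨E⟩²)/(kT)² = (0.41441 − 0.0032493)/5.0625 = 0.0812.

0.0812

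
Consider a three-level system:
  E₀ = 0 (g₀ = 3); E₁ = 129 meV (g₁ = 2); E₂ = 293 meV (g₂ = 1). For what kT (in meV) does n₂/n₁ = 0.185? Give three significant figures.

165 meV

n₂/n₁ = (g₂/g₁) exp[−(E₂−E₁)/kT] = 0.185.
⇒ (E₂−E₁)/kT = ln((1/2)/0.185) = ln(2.7027) = 0.99425.
kT = 164 meV / 0.99425 = 165 meV.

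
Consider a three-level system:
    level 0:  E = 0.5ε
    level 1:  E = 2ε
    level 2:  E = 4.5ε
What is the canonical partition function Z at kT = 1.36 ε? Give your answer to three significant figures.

Z = 0.959

Eᵢ/kT = 0.36765, 1.4706, 3.3088.
Z = Σ e^(−Eᵢ/kT) = e^(−0.36765) + e^(−1.4706) + e^(−3.3088) = 0.69236 + 0.22979 + 0.036560 = 0.95871.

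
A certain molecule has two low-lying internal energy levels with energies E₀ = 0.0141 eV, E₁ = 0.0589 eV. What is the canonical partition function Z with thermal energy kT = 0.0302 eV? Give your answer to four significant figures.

Z = 0.7692

Eᵢ/kT = 0.466887, 1.95033.
Z = Σ e^(−Eᵢ/kT) = e^(−0.466887) + e^(−1.95033) = 0.626951 + 0.142227 = 0.769178.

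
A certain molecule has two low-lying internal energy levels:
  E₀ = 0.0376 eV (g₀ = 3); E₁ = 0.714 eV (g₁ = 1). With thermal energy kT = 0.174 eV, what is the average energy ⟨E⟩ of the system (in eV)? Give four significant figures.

Eᵢ/kT = 0.216092, 4.10345.
Z = Σ gᵢe^(−Eᵢ/kT) = 3·e^(−0.216092) + 1·e^(−4.10345) = 2.41698 + 0.0165156 = 2.43350.
⟨E⟩ = Σ Eᵢ gᵢe^(−Eᵢ/kT) / Z = (0.0376·2.41698 + 0.714·0.0165156) / 2.43350 = 0.04219 eV.

0.04219 eV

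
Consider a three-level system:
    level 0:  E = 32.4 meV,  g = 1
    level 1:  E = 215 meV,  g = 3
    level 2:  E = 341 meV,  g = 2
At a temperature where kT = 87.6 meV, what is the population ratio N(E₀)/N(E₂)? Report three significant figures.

16.9

n₀/n₂ = (g₀/g₂) exp[−(E₀−E₂)/kT] = (1/2) × exp(−(-308.6 meV)/(87.6 meV)) = (1/2) × exp(3.5228) = 16.9.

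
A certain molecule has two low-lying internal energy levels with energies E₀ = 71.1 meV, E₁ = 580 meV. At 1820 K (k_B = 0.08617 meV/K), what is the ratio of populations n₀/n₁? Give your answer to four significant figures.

25.66

k_BT = 0.08617 × 1820 K = 156.829 meV.
n₀/n₁ = exp[−(E₀−E₁)/kT] = exp(−(-508.9 meV)/(156.829 meV)) = exp(3.24494) = 25.66.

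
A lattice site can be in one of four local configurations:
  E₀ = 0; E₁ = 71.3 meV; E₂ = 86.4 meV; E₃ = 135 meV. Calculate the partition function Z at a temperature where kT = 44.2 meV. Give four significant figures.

Eᵢ/kT = 0, 1.61312, 1.95475, 3.05430.
Z = Σ e^(−Eᵢ/kT) = e^(−0) + e^(−1.61312) + e^(−1.95475) + e^(−3.05430) = 1.00000 + 0.199265 + 0.141600 + 0.0471557 = 1.38802.

Z = 1.388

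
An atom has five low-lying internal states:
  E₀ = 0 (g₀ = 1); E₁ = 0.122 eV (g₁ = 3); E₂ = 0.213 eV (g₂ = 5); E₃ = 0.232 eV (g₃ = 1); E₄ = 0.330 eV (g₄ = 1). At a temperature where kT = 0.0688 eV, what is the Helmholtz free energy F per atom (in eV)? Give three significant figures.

Eᵢ/kT = 0, 1.7733, 3.0959, 3.3721, 4.7965.
Z = Σ gᵢe^(−Eᵢ/kT) = 1·e^(−0) + 3·e^(−1.7733) + 5·e^(−3.0959) + 1·e^(−3.3721) + 1·e^(−4.7965) = 1.0000 + 0.50932 + 0.22617 + 0.034317 + 0.0082586 = 1.7781.
F = −kT ln Z = −0.0688 × ln(1.7781) = −0.0688 × 0.57555 = -0.0396 eV.

-0.0396 eV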